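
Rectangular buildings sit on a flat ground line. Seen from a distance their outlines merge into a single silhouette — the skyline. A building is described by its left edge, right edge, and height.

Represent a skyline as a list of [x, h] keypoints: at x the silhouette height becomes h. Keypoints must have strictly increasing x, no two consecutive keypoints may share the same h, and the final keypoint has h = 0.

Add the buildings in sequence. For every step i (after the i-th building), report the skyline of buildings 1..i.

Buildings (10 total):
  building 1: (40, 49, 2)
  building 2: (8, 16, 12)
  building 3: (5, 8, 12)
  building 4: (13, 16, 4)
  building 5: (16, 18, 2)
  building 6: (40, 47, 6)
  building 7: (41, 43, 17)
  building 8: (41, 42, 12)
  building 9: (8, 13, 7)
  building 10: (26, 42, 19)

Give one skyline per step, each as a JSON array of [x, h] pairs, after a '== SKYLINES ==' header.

== SKYLINES ==
[[40,2],[49,0]]
[[8,12],[16,0],[40,2],[49,0]]
[[5,12],[16,0],[40,2],[49,0]]
[[5,12],[16,0],[40,2],[49,0]]
[[5,12],[16,2],[18,0],[40,2],[49,0]]
[[5,12],[16,2],[18,0],[40,6],[47,2],[49,0]]
[[5,12],[16,2],[18,0],[40,6],[41,17],[43,6],[47,2],[49,0]]
[[5,12],[16,2],[18,0],[40,6],[41,17],[43,6],[47,2],[49,0]]
[[5,12],[16,2],[18,0],[40,6],[41,17],[43,6],[47,2],[49,0]]
[[5,12],[16,2],[18,0],[26,19],[42,17],[43,6],[47,2],[49,0]]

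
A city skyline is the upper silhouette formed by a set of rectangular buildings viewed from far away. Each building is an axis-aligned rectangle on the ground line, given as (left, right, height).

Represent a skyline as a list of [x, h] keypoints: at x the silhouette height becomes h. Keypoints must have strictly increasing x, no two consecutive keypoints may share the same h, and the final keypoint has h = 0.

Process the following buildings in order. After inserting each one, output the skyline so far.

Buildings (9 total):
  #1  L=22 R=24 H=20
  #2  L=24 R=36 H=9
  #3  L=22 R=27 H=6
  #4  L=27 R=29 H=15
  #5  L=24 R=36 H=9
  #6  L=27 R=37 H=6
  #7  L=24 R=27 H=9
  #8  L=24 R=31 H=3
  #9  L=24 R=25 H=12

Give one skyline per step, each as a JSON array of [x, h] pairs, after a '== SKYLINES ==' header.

== SKYLINES ==
[[22,20],[24,0]]
[[22,20],[24,9],[36,0]]
[[22,20],[24,9],[36,0]]
[[22,20],[24,9],[27,15],[29,9],[36,0]]
[[22,20],[24,9],[27,15],[29,9],[36,0]]
[[22,20],[24,9],[27,15],[29,9],[36,6],[37,0]]
[[22,20],[24,9],[27,15],[29,9],[36,6],[37,0]]
[[22,20],[24,9],[27,15],[29,9],[36,6],[37,0]]
[[22,20],[24,12],[25,9],[27,15],[29,9],[36,6],[37,0]]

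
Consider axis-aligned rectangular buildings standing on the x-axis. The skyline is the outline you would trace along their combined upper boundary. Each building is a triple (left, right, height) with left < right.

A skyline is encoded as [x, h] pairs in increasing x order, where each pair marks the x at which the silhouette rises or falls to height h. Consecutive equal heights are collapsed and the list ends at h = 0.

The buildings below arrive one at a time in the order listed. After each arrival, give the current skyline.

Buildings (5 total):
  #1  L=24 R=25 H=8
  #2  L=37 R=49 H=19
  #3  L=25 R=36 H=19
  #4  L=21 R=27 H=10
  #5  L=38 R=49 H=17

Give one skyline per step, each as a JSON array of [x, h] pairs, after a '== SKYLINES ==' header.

== SKYLINES ==
[[24,8],[25,0]]
[[24,8],[25,0],[37,19],[49,0]]
[[24,8],[25,19],[36,0],[37,19],[49,0]]
[[21,10],[25,19],[36,0],[37,19],[49,0]]
[[21,10],[25,19],[36,0],[37,19],[49,0]]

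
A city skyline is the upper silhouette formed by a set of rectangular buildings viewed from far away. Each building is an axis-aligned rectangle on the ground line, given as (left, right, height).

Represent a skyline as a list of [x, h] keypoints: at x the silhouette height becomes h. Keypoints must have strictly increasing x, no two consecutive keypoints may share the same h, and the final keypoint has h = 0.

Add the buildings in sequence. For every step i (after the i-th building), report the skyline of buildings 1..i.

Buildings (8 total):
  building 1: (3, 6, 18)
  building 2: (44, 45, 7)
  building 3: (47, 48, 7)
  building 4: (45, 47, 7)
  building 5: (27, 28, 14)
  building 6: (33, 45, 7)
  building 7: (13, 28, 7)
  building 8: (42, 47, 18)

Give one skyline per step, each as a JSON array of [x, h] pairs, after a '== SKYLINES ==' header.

== SKYLINES ==
[[3,18],[6,0]]
[[3,18],[6,0],[44,7],[45,0]]
[[3,18],[6,0],[44,7],[45,0],[47,7],[48,0]]
[[3,18],[6,0],[44,7],[48,0]]
[[3,18],[6,0],[27,14],[28,0],[44,7],[48,0]]
[[3,18],[6,0],[27,14],[28,0],[33,7],[48,0]]
[[3,18],[6,0],[13,7],[27,14],[28,0],[33,7],[48,0]]
[[3,18],[6,0],[13,7],[27,14],[28,0],[33,7],[42,18],[47,7],[48,0]]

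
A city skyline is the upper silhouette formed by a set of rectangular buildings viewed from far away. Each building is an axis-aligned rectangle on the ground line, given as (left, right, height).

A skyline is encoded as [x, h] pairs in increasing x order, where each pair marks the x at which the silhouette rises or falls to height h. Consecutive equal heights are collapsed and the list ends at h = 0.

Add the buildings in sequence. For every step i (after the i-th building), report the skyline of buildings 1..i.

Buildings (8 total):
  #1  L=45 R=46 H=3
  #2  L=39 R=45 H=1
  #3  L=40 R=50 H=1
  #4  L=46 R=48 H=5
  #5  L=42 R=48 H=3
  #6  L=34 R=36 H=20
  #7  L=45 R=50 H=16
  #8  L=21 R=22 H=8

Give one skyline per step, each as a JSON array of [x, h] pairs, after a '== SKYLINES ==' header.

== SKYLINES ==
[[45,3],[46,0]]
[[39,1],[45,3],[46,0]]
[[39,1],[45,3],[46,1],[50,0]]
[[39,1],[45,3],[46,5],[48,1],[50,0]]
[[39,1],[42,3],[46,5],[48,1],[50,0]]
[[34,20],[36,0],[39,1],[42,3],[46,5],[48,1],[50,0]]
[[34,20],[36,0],[39,1],[42,3],[45,16],[50,0]]
[[21,8],[22,0],[34,20],[36,0],[39,1],[42,3],[45,16],[50,0]]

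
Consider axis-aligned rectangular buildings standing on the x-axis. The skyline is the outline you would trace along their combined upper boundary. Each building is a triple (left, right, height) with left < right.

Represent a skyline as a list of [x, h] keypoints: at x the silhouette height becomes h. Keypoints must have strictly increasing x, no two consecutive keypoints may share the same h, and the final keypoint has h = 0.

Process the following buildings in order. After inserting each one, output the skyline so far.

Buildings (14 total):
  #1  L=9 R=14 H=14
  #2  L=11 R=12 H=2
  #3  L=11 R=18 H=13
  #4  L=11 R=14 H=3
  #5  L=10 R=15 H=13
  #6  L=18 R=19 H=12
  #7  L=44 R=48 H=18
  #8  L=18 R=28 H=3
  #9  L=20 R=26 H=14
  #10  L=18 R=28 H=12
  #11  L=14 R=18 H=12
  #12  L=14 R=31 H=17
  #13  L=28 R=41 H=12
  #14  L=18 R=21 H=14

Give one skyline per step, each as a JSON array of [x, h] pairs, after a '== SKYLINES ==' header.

== SKYLINES ==
[[9,14],[14,0]]
[[9,14],[14,0]]
[[9,14],[14,13],[18,0]]
[[9,14],[14,13],[18,0]]
[[9,14],[14,13],[18,0]]
[[9,14],[14,13],[18,12],[19,0]]
[[9,14],[14,13],[18,12],[19,0],[44,18],[48,0]]
[[9,14],[14,13],[18,12],[19,3],[28,0],[44,18],[48,0]]
[[9,14],[14,13],[18,12],[19,3],[20,14],[26,3],[28,0],[44,18],[48,0]]
[[9,14],[14,13],[18,12],[20,14],[26,12],[28,0],[44,18],[48,0]]
[[9,14],[14,13],[18,12],[20,14],[26,12],[28,0],[44,18],[48,0]]
[[9,14],[14,17],[31,0],[44,18],[48,0]]
[[9,14],[14,17],[31,12],[41,0],[44,18],[48,0]]
[[9,14],[14,17],[31,12],[41,0],[44,18],[48,0]]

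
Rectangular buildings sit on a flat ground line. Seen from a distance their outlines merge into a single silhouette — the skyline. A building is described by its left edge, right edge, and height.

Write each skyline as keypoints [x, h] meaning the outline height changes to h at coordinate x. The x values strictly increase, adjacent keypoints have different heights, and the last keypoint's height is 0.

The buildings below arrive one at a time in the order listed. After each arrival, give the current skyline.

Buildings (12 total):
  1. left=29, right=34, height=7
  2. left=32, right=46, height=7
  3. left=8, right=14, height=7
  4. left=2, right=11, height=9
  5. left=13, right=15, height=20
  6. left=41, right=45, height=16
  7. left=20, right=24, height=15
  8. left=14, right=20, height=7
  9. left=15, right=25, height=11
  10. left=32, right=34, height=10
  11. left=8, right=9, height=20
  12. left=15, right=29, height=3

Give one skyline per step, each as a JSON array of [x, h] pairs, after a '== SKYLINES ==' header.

== SKYLINES ==
[[29,7],[34,0]]
[[29,7],[46,0]]
[[8,7],[14,0],[29,7],[46,0]]
[[2,9],[11,7],[14,0],[29,7],[46,0]]
[[2,9],[11,7],[13,20],[15,0],[29,7],[46,0]]
[[2,9],[11,7],[13,20],[15,0],[29,7],[41,16],[45,7],[46,0]]
[[2,9],[11,7],[13,20],[15,0],[20,15],[24,0],[29,7],[41,16],[45,7],[46,0]]
[[2,9],[11,7],[13,20],[15,7],[20,15],[24,0],[29,7],[41,16],[45,7],[46,0]]
[[2,9],[11,7],[13,20],[15,11],[20,15],[24,11],[25,0],[29,7],[41,16],[45,7],[46,0]]
[[2,9],[11,7],[13,20],[15,11],[20,15],[24,11],[25,0],[29,7],[32,10],[34,7],[41,16],[45,7],[46,0]]
[[2,9],[8,20],[9,9],[11,7],[13,20],[15,11],[20,15],[24,11],[25,0],[29,7],[32,10],[34,7],[41,16],[45,7],[46,0]]
[[2,9],[8,20],[9,9],[11,7],[13,20],[15,11],[20,15],[24,11],[25,3],[29,7],[32,10],[34,7],[41,16],[45,7],[46,0]]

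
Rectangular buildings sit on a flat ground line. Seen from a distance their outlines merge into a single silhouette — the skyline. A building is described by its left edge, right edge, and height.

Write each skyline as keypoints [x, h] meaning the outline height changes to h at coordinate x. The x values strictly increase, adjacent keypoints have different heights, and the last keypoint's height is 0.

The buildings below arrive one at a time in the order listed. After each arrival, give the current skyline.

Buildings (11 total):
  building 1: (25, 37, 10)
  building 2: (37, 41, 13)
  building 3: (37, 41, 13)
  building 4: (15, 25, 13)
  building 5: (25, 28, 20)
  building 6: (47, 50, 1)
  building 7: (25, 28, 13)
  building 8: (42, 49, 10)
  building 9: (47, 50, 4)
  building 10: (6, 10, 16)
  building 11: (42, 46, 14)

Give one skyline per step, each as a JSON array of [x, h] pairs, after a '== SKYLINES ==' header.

== SKYLINES ==
[[25,10],[37,0]]
[[25,10],[37,13],[41,0]]
[[25,10],[37,13],[41,0]]
[[15,13],[25,10],[37,13],[41,0]]
[[15,13],[25,20],[28,10],[37,13],[41,0]]
[[15,13],[25,20],[28,10],[37,13],[41,0],[47,1],[50,0]]
[[15,13],[25,20],[28,10],[37,13],[41,0],[47,1],[50,0]]
[[15,13],[25,20],[28,10],[37,13],[41,0],[42,10],[49,1],[50,0]]
[[15,13],[25,20],[28,10],[37,13],[41,0],[42,10],[49,4],[50,0]]
[[6,16],[10,0],[15,13],[25,20],[28,10],[37,13],[41,0],[42,10],[49,4],[50,0]]
[[6,16],[10,0],[15,13],[25,20],[28,10],[37,13],[41,0],[42,14],[46,10],[49,4],[50,0]]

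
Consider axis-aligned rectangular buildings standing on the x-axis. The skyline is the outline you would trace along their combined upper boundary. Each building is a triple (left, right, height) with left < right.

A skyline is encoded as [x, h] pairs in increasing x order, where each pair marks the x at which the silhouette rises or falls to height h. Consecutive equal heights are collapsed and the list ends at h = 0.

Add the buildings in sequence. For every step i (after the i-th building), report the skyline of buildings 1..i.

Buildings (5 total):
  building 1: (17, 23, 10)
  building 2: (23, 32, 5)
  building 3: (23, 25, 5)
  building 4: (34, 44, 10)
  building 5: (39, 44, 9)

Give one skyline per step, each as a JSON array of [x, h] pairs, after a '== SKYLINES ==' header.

== SKYLINES ==
[[17,10],[23,0]]
[[17,10],[23,5],[32,0]]
[[17,10],[23,5],[32,0]]
[[17,10],[23,5],[32,0],[34,10],[44,0]]
[[17,10],[23,5],[32,0],[34,10],[44,0]]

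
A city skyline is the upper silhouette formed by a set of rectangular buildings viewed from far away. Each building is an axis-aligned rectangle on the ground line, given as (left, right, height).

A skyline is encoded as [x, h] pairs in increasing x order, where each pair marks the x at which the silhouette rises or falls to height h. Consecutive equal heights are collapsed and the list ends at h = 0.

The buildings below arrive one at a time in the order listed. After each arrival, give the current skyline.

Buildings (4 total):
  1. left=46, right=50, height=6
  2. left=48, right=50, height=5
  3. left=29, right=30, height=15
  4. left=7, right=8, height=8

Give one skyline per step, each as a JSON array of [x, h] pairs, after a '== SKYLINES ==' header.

== SKYLINES ==
[[46,6],[50,0]]
[[46,6],[50,0]]
[[29,15],[30,0],[46,6],[50,0]]
[[7,8],[8,0],[29,15],[30,0],[46,6],[50,0]]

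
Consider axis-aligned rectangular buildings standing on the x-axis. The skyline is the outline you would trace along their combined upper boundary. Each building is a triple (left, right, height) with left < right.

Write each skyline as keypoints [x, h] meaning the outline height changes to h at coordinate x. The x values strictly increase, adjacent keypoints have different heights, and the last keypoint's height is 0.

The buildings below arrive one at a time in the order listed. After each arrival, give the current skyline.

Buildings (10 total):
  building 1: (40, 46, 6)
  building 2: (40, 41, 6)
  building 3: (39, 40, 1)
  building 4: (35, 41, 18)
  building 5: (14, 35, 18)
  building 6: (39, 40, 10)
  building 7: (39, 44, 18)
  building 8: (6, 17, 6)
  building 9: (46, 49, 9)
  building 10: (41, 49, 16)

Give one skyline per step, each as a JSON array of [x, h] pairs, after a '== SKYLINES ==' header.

== SKYLINES ==
[[40,6],[46,0]]
[[40,6],[46,0]]
[[39,1],[40,6],[46,0]]
[[35,18],[41,6],[46,0]]
[[14,18],[41,6],[46,0]]
[[14,18],[41,6],[46,0]]
[[14,18],[44,6],[46,0]]
[[6,6],[14,18],[44,6],[46,0]]
[[6,6],[14,18],[44,6],[46,9],[49,0]]
[[6,6],[14,18],[44,16],[49,0]]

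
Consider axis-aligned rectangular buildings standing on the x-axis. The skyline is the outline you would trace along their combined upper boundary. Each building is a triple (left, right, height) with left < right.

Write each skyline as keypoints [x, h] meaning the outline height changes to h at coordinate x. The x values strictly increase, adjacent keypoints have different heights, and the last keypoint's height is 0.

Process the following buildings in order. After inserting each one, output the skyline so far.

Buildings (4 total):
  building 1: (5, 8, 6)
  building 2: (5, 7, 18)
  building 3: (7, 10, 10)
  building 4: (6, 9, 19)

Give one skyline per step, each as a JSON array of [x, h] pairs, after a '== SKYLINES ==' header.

== SKYLINES ==
[[5,6],[8,0]]
[[5,18],[7,6],[8,0]]
[[5,18],[7,10],[10,0]]
[[5,18],[6,19],[9,10],[10,0]]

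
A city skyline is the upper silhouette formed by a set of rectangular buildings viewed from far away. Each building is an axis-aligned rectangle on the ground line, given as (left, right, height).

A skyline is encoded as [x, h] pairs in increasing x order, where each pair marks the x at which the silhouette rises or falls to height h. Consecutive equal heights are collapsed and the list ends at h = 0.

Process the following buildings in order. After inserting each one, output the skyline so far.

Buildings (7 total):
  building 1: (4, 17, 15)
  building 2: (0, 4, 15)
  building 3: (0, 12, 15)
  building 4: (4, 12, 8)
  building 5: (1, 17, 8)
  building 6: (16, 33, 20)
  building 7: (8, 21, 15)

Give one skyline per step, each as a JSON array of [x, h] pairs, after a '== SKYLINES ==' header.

== SKYLINES ==
[[4,15],[17,0]]
[[0,15],[17,0]]
[[0,15],[17,0]]
[[0,15],[17,0]]
[[0,15],[17,0]]
[[0,15],[16,20],[33,0]]
[[0,15],[16,20],[33,0]]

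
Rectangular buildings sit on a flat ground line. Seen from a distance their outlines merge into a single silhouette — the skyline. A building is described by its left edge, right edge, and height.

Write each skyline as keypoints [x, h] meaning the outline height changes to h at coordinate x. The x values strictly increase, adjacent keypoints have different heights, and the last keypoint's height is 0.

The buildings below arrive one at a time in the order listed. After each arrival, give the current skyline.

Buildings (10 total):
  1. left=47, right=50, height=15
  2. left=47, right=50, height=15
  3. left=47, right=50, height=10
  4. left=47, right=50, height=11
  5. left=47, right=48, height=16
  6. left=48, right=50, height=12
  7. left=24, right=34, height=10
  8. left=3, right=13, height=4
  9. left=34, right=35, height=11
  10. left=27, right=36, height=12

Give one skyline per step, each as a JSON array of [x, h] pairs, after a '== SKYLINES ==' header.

== SKYLINES ==
[[47,15],[50,0]]
[[47,15],[50,0]]
[[47,15],[50,0]]
[[47,15],[50,0]]
[[47,16],[48,15],[50,0]]
[[47,16],[48,15],[50,0]]
[[24,10],[34,0],[47,16],[48,15],[50,0]]
[[3,4],[13,0],[24,10],[34,0],[47,16],[48,15],[50,0]]
[[3,4],[13,0],[24,10],[34,11],[35,0],[47,16],[48,15],[50,0]]
[[3,4],[13,0],[24,10],[27,12],[36,0],[47,16],[48,15],[50,0]]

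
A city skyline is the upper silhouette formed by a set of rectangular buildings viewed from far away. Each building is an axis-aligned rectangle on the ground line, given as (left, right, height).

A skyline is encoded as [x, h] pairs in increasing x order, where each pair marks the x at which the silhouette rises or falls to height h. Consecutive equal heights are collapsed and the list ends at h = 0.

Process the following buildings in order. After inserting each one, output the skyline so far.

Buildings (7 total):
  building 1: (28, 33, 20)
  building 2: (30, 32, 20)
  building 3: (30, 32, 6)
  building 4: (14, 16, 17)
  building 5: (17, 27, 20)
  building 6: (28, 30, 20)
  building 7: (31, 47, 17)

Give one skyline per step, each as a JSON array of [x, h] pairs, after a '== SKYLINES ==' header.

== SKYLINES ==
[[28,20],[33,0]]
[[28,20],[33,0]]
[[28,20],[33,0]]
[[14,17],[16,0],[28,20],[33,0]]
[[14,17],[16,0],[17,20],[27,0],[28,20],[33,0]]
[[14,17],[16,0],[17,20],[27,0],[28,20],[33,0]]
[[14,17],[16,0],[17,20],[27,0],[28,20],[33,17],[47,0]]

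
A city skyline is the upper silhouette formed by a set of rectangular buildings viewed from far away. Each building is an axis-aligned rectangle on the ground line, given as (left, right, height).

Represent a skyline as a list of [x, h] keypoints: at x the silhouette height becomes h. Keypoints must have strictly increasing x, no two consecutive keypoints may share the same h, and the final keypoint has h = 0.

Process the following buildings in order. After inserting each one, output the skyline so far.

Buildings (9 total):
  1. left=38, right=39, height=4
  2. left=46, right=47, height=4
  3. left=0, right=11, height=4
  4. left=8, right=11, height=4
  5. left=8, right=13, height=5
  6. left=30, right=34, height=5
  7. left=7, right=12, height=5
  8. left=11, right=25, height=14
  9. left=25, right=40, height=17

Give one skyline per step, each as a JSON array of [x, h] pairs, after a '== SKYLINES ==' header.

== SKYLINES ==
[[38,4],[39,0]]
[[38,4],[39,0],[46,4],[47,0]]
[[0,4],[11,0],[38,4],[39,0],[46,4],[47,0]]
[[0,4],[11,0],[38,4],[39,0],[46,4],[47,0]]
[[0,4],[8,5],[13,0],[38,4],[39,0],[46,4],[47,0]]
[[0,4],[8,5],[13,0],[30,5],[34,0],[38,4],[39,0],[46,4],[47,0]]
[[0,4],[7,5],[13,0],[30,5],[34,0],[38,4],[39,0],[46,4],[47,0]]
[[0,4],[7,5],[11,14],[25,0],[30,5],[34,0],[38,4],[39,0],[46,4],[47,0]]
[[0,4],[7,5],[11,14],[25,17],[40,0],[46,4],[47,0]]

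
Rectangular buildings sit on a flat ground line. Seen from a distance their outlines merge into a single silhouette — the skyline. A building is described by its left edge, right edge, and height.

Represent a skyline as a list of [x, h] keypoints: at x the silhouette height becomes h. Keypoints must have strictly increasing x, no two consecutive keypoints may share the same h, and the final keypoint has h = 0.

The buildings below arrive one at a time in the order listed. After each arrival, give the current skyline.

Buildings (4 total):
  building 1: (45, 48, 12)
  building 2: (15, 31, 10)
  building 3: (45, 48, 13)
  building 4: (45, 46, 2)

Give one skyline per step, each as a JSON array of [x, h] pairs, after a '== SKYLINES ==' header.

== SKYLINES ==
[[45,12],[48,0]]
[[15,10],[31,0],[45,12],[48,0]]
[[15,10],[31,0],[45,13],[48,0]]
[[15,10],[31,0],[45,13],[48,0]]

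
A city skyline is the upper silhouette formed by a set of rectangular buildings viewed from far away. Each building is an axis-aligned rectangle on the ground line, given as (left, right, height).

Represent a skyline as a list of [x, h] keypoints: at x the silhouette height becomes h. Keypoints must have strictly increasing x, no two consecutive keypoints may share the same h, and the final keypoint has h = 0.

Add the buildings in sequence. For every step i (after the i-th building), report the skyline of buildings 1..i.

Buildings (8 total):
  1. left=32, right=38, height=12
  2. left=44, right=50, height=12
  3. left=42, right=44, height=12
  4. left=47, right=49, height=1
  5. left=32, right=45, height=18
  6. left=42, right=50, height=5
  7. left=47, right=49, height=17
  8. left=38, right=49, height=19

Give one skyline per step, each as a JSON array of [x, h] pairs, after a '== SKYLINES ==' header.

== SKYLINES ==
[[32,12],[38,0]]
[[32,12],[38,0],[44,12],[50,0]]
[[32,12],[38,0],[42,12],[50,0]]
[[32,12],[38,0],[42,12],[50,0]]
[[32,18],[45,12],[50,0]]
[[32,18],[45,12],[50,0]]
[[32,18],[45,12],[47,17],[49,12],[50,0]]
[[32,18],[38,19],[49,12],[50,0]]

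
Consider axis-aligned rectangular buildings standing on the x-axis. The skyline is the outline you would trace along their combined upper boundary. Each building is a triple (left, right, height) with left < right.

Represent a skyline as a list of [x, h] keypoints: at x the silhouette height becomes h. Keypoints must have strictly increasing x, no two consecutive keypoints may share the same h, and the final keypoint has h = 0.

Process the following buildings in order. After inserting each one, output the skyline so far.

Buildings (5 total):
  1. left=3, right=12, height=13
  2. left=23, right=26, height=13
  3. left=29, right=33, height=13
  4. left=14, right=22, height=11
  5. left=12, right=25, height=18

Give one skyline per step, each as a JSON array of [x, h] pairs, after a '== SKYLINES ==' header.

== SKYLINES ==
[[3,13],[12,0]]
[[3,13],[12,0],[23,13],[26,0]]
[[3,13],[12,0],[23,13],[26,0],[29,13],[33,0]]
[[3,13],[12,0],[14,11],[22,0],[23,13],[26,0],[29,13],[33,0]]
[[3,13],[12,18],[25,13],[26,0],[29,13],[33,0]]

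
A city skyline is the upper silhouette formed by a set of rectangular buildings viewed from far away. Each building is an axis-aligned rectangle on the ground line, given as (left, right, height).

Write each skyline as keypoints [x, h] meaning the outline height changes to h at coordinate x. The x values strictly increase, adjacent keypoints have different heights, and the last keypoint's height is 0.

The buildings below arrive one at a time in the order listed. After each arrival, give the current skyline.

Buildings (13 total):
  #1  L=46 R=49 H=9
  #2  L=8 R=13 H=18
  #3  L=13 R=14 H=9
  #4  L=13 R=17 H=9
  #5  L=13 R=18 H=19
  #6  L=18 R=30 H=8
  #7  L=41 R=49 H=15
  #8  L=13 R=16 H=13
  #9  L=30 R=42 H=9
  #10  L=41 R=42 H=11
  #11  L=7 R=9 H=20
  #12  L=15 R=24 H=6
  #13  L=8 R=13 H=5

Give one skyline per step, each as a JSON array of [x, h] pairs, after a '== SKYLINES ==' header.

== SKYLINES ==
[[46,9],[49,0]]
[[8,18],[13,0],[46,9],[49,0]]
[[8,18],[13,9],[14,0],[46,9],[49,0]]
[[8,18],[13,9],[17,0],[46,9],[49,0]]
[[8,18],[13,19],[18,0],[46,9],[49,0]]
[[8,18],[13,19],[18,8],[30,0],[46,9],[49,0]]
[[8,18],[13,19],[18,8],[30,0],[41,15],[49,0]]
[[8,18],[13,19],[18,8],[30,0],[41,15],[49,0]]
[[8,18],[13,19],[18,8],[30,9],[41,15],[49,0]]
[[8,18],[13,19],[18,8],[30,9],[41,15],[49,0]]
[[7,20],[9,18],[13,19],[18,8],[30,9],[41,15],[49,0]]
[[7,20],[9,18],[13,19],[18,8],[30,9],[41,15],[49,0]]
[[7,20],[9,18],[13,19],[18,8],[30,9],[41,15],[49,0]]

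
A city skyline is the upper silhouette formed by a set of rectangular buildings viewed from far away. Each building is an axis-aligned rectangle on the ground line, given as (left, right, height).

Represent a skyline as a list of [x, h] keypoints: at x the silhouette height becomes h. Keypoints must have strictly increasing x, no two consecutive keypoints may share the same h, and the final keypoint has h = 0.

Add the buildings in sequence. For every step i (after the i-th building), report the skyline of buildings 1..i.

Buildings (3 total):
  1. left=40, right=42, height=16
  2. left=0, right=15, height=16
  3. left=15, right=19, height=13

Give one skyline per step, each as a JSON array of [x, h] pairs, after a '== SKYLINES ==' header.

== SKYLINES ==
[[40,16],[42,0]]
[[0,16],[15,0],[40,16],[42,0]]
[[0,16],[15,13],[19,0],[40,16],[42,0]]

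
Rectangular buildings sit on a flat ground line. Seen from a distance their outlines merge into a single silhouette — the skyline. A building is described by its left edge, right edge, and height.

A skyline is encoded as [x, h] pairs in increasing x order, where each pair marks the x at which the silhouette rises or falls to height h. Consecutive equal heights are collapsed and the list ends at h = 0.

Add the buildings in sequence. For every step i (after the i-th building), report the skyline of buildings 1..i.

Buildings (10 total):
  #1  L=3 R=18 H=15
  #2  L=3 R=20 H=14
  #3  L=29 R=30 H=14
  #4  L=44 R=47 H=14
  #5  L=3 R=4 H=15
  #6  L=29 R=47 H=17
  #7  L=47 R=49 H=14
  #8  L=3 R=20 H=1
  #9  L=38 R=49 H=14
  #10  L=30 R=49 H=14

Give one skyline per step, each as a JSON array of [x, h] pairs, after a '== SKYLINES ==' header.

== SKYLINES ==
[[3,15],[18,0]]
[[3,15],[18,14],[20,0]]
[[3,15],[18,14],[20,0],[29,14],[30,0]]
[[3,15],[18,14],[20,0],[29,14],[30,0],[44,14],[47,0]]
[[3,15],[18,14],[20,0],[29,14],[30,0],[44,14],[47,0]]
[[3,15],[18,14],[20,0],[29,17],[47,0]]
[[3,15],[18,14],[20,0],[29,17],[47,14],[49,0]]
[[3,15],[18,14],[20,0],[29,17],[47,14],[49,0]]
[[3,15],[18,14],[20,0],[29,17],[47,14],[49,0]]
[[3,15],[18,14],[20,0],[29,17],[47,14],[49,0]]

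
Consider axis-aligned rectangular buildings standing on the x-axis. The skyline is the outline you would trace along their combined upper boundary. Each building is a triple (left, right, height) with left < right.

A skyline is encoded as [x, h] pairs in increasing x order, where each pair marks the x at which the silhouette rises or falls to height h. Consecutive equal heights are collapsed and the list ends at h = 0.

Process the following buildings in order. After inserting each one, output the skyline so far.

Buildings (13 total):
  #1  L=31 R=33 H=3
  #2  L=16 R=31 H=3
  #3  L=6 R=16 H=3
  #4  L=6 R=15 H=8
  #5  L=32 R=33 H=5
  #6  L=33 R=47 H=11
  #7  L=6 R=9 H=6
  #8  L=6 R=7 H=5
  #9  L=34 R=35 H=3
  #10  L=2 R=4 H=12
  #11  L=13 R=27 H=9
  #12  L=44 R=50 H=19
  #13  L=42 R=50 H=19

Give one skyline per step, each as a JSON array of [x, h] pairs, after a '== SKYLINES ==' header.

== SKYLINES ==
[[31,3],[33,0]]
[[16,3],[33,0]]
[[6,3],[33,0]]
[[6,8],[15,3],[33,0]]
[[6,8],[15,3],[32,5],[33,0]]
[[6,8],[15,3],[32,5],[33,11],[47,0]]
[[6,8],[15,3],[32,5],[33,11],[47,0]]
[[6,8],[15,3],[32,5],[33,11],[47,0]]
[[6,8],[15,3],[32,5],[33,11],[47,0]]
[[2,12],[4,0],[6,8],[15,3],[32,5],[33,11],[47,0]]
[[2,12],[4,0],[6,8],[13,9],[27,3],[32,5],[33,11],[47,0]]
[[2,12],[4,0],[6,8],[13,9],[27,3],[32,5],[33,11],[44,19],[50,0]]
[[2,12],[4,0],[6,8],[13,9],[27,3],[32,5],[33,11],[42,19],[50,0]]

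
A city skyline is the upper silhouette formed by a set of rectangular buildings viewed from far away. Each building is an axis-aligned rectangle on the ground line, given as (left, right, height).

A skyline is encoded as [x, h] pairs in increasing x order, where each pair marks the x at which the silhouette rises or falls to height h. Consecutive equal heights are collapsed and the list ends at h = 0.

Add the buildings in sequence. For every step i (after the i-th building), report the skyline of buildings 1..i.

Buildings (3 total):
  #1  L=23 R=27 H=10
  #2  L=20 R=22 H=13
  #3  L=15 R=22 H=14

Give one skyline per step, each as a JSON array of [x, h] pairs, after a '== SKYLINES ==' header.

== SKYLINES ==
[[23,10],[27,0]]
[[20,13],[22,0],[23,10],[27,0]]
[[15,14],[22,0],[23,10],[27,0]]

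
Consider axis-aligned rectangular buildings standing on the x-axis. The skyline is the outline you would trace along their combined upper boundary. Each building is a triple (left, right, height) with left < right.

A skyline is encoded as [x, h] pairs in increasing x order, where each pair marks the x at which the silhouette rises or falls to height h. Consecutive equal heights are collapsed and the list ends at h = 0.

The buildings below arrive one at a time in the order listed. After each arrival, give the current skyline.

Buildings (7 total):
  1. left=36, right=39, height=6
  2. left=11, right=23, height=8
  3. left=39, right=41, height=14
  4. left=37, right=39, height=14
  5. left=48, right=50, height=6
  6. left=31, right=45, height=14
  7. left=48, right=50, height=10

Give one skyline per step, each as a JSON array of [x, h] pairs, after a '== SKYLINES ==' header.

== SKYLINES ==
[[36,6],[39,0]]
[[11,8],[23,0],[36,6],[39,0]]
[[11,8],[23,0],[36,6],[39,14],[41,0]]
[[11,8],[23,0],[36,6],[37,14],[41,0]]
[[11,8],[23,0],[36,6],[37,14],[41,0],[48,6],[50,0]]
[[11,8],[23,0],[31,14],[45,0],[48,6],[50,0]]
[[11,8],[23,0],[31,14],[45,0],[48,10],[50,0]]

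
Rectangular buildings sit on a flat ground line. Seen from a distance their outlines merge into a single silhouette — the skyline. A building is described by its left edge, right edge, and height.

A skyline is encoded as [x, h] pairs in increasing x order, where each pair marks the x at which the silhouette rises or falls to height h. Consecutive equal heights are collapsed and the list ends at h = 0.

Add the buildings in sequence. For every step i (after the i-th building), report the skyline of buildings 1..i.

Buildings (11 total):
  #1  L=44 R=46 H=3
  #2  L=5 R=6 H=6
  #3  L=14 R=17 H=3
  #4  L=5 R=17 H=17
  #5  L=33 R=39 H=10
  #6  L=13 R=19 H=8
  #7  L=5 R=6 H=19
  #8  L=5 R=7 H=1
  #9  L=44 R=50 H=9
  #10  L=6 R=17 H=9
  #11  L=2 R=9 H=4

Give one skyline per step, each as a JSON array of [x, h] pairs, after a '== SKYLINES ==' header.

== SKYLINES ==
[[44,3],[46,0]]
[[5,6],[6,0],[44,3],[46,0]]
[[5,6],[6,0],[14,3],[17,0],[44,3],[46,0]]
[[5,17],[17,0],[44,3],[46,0]]
[[5,17],[17,0],[33,10],[39,0],[44,3],[46,0]]
[[5,17],[17,8],[19,0],[33,10],[39,0],[44,3],[46,0]]
[[5,19],[6,17],[17,8],[19,0],[33,10],[39,0],[44,3],[46,0]]
[[5,19],[6,17],[17,8],[19,0],[33,10],[39,0],[44,3],[46,0]]
[[5,19],[6,17],[17,8],[19,0],[33,10],[39,0],[44,9],[50,0]]
[[5,19],[6,17],[17,8],[19,0],[33,10],[39,0],[44,9],[50,0]]
[[2,4],[5,19],[6,17],[17,8],[19,0],[33,10],[39,0],[44,9],[50,0]]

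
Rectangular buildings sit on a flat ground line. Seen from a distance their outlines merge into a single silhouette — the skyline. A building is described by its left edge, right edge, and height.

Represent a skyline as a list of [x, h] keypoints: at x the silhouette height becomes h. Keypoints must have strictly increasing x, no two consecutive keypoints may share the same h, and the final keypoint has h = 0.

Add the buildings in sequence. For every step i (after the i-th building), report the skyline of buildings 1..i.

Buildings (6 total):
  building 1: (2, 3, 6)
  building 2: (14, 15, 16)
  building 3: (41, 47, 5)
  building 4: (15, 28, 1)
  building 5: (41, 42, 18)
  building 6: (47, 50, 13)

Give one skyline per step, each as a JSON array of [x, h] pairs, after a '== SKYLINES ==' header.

== SKYLINES ==
[[2,6],[3,0]]
[[2,6],[3,0],[14,16],[15,0]]
[[2,6],[3,0],[14,16],[15,0],[41,5],[47,0]]
[[2,6],[3,0],[14,16],[15,1],[28,0],[41,5],[47,0]]
[[2,6],[3,0],[14,16],[15,1],[28,0],[41,18],[42,5],[47,0]]
[[2,6],[3,0],[14,16],[15,1],[28,0],[41,18],[42,5],[47,13],[50,0]]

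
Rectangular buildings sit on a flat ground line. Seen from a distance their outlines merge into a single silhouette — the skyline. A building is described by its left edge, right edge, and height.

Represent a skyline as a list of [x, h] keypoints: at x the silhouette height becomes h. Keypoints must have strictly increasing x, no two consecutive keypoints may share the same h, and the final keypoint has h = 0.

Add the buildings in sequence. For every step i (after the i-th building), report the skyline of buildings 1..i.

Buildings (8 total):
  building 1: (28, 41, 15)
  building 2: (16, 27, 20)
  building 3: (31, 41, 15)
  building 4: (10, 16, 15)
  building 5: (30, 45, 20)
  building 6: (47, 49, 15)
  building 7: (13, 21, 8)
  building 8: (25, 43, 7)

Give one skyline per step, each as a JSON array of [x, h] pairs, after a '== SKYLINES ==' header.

== SKYLINES ==
[[28,15],[41,0]]
[[16,20],[27,0],[28,15],[41,0]]
[[16,20],[27,0],[28,15],[41,0]]
[[10,15],[16,20],[27,0],[28,15],[41,0]]
[[10,15],[16,20],[27,0],[28,15],[30,20],[45,0]]
[[10,15],[16,20],[27,0],[28,15],[30,20],[45,0],[47,15],[49,0]]
[[10,15],[16,20],[27,0],[28,15],[30,20],[45,0],[47,15],[49,0]]
[[10,15],[16,20],[27,7],[28,15],[30,20],[45,0],[47,15],[49,0]]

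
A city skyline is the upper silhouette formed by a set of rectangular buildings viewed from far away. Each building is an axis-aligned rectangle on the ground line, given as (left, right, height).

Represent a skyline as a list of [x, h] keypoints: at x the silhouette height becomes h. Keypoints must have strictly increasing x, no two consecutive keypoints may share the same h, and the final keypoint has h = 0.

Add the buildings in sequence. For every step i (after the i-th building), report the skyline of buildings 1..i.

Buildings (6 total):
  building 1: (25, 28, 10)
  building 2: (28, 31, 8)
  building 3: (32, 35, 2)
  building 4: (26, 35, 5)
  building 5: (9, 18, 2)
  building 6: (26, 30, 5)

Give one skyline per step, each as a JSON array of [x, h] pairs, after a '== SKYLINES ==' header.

== SKYLINES ==
[[25,10],[28,0]]
[[25,10],[28,8],[31,0]]
[[25,10],[28,8],[31,0],[32,2],[35,0]]
[[25,10],[28,8],[31,5],[35,0]]
[[9,2],[18,0],[25,10],[28,8],[31,5],[35,0]]
[[9,2],[18,0],[25,10],[28,8],[31,5],[35,0]]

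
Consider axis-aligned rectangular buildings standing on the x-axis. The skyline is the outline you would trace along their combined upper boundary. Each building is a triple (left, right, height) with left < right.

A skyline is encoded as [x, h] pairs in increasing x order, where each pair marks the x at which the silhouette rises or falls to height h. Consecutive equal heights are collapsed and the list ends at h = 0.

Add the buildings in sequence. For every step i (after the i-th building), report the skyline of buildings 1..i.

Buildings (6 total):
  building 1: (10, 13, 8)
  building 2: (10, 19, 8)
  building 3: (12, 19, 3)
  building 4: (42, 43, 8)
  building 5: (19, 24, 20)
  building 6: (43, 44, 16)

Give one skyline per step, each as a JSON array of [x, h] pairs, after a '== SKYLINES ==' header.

== SKYLINES ==
[[10,8],[13,0]]
[[10,8],[19,0]]
[[10,8],[19,0]]
[[10,8],[19,0],[42,8],[43,0]]
[[10,8],[19,20],[24,0],[42,8],[43,0]]
[[10,8],[19,20],[24,0],[42,8],[43,16],[44,0]]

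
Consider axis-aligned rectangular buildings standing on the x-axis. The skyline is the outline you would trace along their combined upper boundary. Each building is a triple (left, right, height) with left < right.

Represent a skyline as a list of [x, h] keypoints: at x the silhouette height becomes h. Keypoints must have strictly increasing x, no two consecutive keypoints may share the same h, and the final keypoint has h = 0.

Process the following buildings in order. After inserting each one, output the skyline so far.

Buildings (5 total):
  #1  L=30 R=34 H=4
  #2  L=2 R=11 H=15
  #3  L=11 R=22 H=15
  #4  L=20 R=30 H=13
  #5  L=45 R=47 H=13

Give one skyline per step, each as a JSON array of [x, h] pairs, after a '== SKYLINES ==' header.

== SKYLINES ==
[[30,4],[34,0]]
[[2,15],[11,0],[30,4],[34,0]]
[[2,15],[22,0],[30,4],[34,0]]
[[2,15],[22,13],[30,4],[34,0]]
[[2,15],[22,13],[30,4],[34,0],[45,13],[47,0]]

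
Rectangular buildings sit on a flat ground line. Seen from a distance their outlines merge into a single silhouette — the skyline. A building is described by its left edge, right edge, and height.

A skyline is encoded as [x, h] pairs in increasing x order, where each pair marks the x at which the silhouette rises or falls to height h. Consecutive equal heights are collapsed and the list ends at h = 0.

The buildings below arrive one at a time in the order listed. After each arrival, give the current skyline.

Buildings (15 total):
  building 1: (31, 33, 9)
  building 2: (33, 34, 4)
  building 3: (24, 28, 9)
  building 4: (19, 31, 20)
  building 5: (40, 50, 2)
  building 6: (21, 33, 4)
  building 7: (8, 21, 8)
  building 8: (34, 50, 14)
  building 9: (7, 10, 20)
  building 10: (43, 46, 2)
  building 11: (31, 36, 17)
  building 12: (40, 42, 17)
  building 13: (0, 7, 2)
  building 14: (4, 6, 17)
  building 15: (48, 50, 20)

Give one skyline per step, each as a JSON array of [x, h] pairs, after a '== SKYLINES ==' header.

== SKYLINES ==
[[31,9],[33,0]]
[[31,9],[33,4],[34,0]]
[[24,9],[28,0],[31,9],[33,4],[34,0]]
[[19,20],[31,9],[33,4],[34,0]]
[[19,20],[31,9],[33,4],[34,0],[40,2],[50,0]]
[[19,20],[31,9],[33,4],[34,0],[40,2],[50,0]]
[[8,8],[19,20],[31,9],[33,4],[34,0],[40,2],[50,0]]
[[8,8],[19,20],[31,9],[33,4],[34,14],[50,0]]
[[7,20],[10,8],[19,20],[31,9],[33,4],[34,14],[50,0]]
[[7,20],[10,8],[19,20],[31,9],[33,4],[34,14],[50,0]]
[[7,20],[10,8],[19,20],[31,17],[36,14],[50,0]]
[[7,20],[10,8],[19,20],[31,17],[36,14],[40,17],[42,14],[50,0]]
[[0,2],[7,20],[10,8],[19,20],[31,17],[36,14],[40,17],[42,14],[50,0]]
[[0,2],[4,17],[6,2],[7,20],[10,8],[19,20],[31,17],[36,14],[40,17],[42,14],[50,0]]
[[0,2],[4,17],[6,2],[7,20],[10,8],[19,20],[31,17],[36,14],[40,17],[42,14],[48,20],[50,0]]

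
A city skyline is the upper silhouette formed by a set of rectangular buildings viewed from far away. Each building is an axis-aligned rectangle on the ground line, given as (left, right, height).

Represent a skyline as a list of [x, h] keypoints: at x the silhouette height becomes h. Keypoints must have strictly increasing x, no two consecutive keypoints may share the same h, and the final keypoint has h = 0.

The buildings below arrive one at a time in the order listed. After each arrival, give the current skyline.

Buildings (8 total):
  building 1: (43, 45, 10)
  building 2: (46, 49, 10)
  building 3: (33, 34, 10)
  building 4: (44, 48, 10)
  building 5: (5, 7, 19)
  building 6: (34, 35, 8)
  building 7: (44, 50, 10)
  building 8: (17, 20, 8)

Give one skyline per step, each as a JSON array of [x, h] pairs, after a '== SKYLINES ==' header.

== SKYLINES ==
[[43,10],[45,0]]
[[43,10],[45,0],[46,10],[49,0]]
[[33,10],[34,0],[43,10],[45,0],[46,10],[49,0]]
[[33,10],[34,0],[43,10],[49,0]]
[[5,19],[7,0],[33,10],[34,0],[43,10],[49,0]]
[[5,19],[7,0],[33,10],[34,8],[35,0],[43,10],[49,0]]
[[5,19],[7,0],[33,10],[34,8],[35,0],[43,10],[50,0]]
[[5,19],[7,0],[17,8],[20,0],[33,10],[34,8],[35,0],[43,10],[50,0]]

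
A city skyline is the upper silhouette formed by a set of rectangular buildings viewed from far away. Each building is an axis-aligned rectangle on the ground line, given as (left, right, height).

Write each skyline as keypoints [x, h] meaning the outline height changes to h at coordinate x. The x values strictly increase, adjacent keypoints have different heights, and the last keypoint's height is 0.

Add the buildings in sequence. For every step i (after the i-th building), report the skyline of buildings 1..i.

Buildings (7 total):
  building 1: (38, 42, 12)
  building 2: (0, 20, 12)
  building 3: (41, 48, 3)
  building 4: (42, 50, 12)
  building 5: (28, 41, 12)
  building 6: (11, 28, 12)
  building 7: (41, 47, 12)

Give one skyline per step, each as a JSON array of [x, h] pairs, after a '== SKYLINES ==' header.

== SKYLINES ==
[[38,12],[42,0]]
[[0,12],[20,0],[38,12],[42,0]]
[[0,12],[20,0],[38,12],[42,3],[48,0]]
[[0,12],[20,0],[38,12],[50,0]]
[[0,12],[20,0],[28,12],[50,0]]
[[0,12],[50,0]]
[[0,12],[50,0]]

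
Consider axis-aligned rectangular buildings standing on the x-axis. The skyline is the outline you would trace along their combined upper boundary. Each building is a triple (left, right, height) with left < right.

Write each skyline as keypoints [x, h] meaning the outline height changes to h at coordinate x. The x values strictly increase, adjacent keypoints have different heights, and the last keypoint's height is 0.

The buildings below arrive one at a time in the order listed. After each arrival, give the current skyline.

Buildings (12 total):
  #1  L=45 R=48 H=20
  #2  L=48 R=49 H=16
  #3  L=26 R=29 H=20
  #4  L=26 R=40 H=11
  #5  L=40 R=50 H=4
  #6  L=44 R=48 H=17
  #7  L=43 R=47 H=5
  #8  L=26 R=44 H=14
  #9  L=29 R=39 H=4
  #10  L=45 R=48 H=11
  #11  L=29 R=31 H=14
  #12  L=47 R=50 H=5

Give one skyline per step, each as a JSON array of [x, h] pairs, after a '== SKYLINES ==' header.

== SKYLINES ==
[[45,20],[48,0]]
[[45,20],[48,16],[49,0]]
[[26,20],[29,0],[45,20],[48,16],[49,0]]
[[26,20],[29,11],[40,0],[45,20],[48,16],[49,0]]
[[26,20],[29,11],[40,4],[45,20],[48,16],[49,4],[50,0]]
[[26,20],[29,11],[40,4],[44,17],[45,20],[48,16],[49,4],[50,0]]
[[26,20],[29,11],[40,4],[43,5],[44,17],[45,20],[48,16],[49,4],[50,0]]
[[26,20],[29,14],[44,17],[45,20],[48,16],[49,4],[50,0]]
[[26,20],[29,14],[44,17],[45,20],[48,16],[49,4],[50,0]]
[[26,20],[29,14],[44,17],[45,20],[48,16],[49,4],[50,0]]
[[26,20],[29,14],[44,17],[45,20],[48,16],[49,4],[50,0]]
[[26,20],[29,14],[44,17],[45,20],[48,16],[49,5],[50,0]]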